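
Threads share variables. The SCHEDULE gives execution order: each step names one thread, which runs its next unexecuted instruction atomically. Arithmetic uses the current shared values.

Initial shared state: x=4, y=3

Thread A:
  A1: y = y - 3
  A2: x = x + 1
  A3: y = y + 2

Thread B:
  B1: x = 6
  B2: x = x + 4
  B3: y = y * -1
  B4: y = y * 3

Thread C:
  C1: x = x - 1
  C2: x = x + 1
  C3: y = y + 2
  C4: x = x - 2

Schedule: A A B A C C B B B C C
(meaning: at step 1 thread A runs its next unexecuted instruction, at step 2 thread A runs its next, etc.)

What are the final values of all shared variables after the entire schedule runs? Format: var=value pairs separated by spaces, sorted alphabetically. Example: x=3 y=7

Step 1: thread A executes A1 (y = y - 3). Shared: x=4 y=0. PCs: A@1 B@0 C@0
Step 2: thread A executes A2 (x = x + 1). Shared: x=5 y=0. PCs: A@2 B@0 C@0
Step 3: thread B executes B1 (x = 6). Shared: x=6 y=0. PCs: A@2 B@1 C@0
Step 4: thread A executes A3 (y = y + 2). Shared: x=6 y=2. PCs: A@3 B@1 C@0
Step 5: thread C executes C1 (x = x - 1). Shared: x=5 y=2. PCs: A@3 B@1 C@1
Step 6: thread C executes C2 (x = x + 1). Shared: x=6 y=2. PCs: A@3 B@1 C@2
Step 7: thread B executes B2 (x = x + 4). Shared: x=10 y=2. PCs: A@3 B@2 C@2
Step 8: thread B executes B3 (y = y * -1). Shared: x=10 y=-2. PCs: A@3 B@3 C@2
Step 9: thread B executes B4 (y = y * 3). Shared: x=10 y=-6. PCs: A@3 B@4 C@2
Step 10: thread C executes C3 (y = y + 2). Shared: x=10 y=-4. PCs: A@3 B@4 C@3
Step 11: thread C executes C4 (x = x - 2). Shared: x=8 y=-4. PCs: A@3 B@4 C@4

Answer: x=8 y=-4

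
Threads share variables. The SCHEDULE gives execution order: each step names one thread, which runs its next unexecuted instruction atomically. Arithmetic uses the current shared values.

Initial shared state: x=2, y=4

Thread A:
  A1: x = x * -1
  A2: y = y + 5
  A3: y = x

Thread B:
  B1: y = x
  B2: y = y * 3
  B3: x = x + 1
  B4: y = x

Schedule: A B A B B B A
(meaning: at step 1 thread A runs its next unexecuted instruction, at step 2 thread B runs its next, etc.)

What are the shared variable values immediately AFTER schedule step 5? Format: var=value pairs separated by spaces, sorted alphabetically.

Answer: x=-1 y=9

Derivation:
Step 1: thread A executes A1 (x = x * -1). Shared: x=-2 y=4. PCs: A@1 B@0
Step 2: thread B executes B1 (y = x). Shared: x=-2 y=-2. PCs: A@1 B@1
Step 3: thread A executes A2 (y = y + 5). Shared: x=-2 y=3. PCs: A@2 B@1
Step 4: thread B executes B2 (y = y * 3). Shared: x=-2 y=9. PCs: A@2 B@2
Step 5: thread B executes B3 (x = x + 1). Shared: x=-1 y=9. PCs: A@2 B@3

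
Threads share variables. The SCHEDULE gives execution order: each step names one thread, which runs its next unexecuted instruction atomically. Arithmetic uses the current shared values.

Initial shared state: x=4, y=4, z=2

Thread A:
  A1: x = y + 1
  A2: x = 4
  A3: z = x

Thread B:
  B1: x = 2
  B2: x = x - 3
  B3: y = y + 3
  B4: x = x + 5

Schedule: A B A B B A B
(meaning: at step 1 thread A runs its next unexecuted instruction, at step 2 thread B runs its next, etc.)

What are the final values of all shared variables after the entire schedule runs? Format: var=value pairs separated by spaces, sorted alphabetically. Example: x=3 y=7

Answer: x=6 y=7 z=1

Derivation:
Step 1: thread A executes A1 (x = y + 1). Shared: x=5 y=4 z=2. PCs: A@1 B@0
Step 2: thread B executes B1 (x = 2). Shared: x=2 y=4 z=2. PCs: A@1 B@1
Step 3: thread A executes A2 (x = 4). Shared: x=4 y=4 z=2. PCs: A@2 B@1
Step 4: thread B executes B2 (x = x - 3). Shared: x=1 y=4 z=2. PCs: A@2 B@2
Step 5: thread B executes B3 (y = y + 3). Shared: x=1 y=7 z=2. PCs: A@2 B@3
Step 6: thread A executes A3 (z = x). Shared: x=1 y=7 z=1. PCs: A@3 B@3
Step 7: thread B executes B4 (x = x + 5). Shared: x=6 y=7 z=1. PCs: A@3 B@4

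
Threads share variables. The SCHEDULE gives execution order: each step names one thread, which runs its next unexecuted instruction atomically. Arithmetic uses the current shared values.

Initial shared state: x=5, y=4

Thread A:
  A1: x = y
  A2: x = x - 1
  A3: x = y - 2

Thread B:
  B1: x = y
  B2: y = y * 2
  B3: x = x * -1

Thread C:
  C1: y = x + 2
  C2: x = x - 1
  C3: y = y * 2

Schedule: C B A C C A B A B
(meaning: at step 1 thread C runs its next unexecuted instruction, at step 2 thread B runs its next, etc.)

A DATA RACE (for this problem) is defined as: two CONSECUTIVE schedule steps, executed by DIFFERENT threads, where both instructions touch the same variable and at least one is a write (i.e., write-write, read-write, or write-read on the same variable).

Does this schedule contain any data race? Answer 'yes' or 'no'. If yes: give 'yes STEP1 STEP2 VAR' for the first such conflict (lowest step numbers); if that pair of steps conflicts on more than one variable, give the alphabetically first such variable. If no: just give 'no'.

Steps 1,2: C(y = x + 2) vs B(x = y). RACE on x (R-W), y (W-R). Multiple vars; alphabetically first is x.
Steps 2,3: B(x = y) vs A(x = y). RACE on x (W-W).
Steps 3,4: A(x = y) vs C(x = x - 1). RACE on x (W-W).
Steps 4,5: same thread (C). No race.
Steps 5,6: C(r=y,w=y) vs A(r=x,w=x). No conflict.
Steps 6,7: A(r=x,w=x) vs B(r=y,w=y). No conflict.
Steps 7,8: B(y = y * 2) vs A(x = y - 2). RACE on y (W-R).
Steps 8,9: A(x = y - 2) vs B(x = x * -1). RACE on x (W-W).
First conflict at steps 1,2.

Answer: yes 1 2 x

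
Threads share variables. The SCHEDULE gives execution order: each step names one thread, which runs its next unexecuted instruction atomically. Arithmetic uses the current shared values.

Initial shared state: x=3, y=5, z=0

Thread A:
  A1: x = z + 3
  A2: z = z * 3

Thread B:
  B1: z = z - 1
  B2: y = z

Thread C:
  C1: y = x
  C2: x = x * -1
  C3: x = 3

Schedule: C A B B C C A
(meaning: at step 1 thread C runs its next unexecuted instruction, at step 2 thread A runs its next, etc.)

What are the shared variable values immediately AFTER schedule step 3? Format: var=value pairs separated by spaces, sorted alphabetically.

Answer: x=3 y=3 z=-1

Derivation:
Step 1: thread C executes C1 (y = x). Shared: x=3 y=3 z=0. PCs: A@0 B@0 C@1
Step 2: thread A executes A1 (x = z + 3). Shared: x=3 y=3 z=0. PCs: A@1 B@0 C@1
Step 3: thread B executes B1 (z = z - 1). Shared: x=3 y=3 z=-1. PCs: A@1 B@1 C@1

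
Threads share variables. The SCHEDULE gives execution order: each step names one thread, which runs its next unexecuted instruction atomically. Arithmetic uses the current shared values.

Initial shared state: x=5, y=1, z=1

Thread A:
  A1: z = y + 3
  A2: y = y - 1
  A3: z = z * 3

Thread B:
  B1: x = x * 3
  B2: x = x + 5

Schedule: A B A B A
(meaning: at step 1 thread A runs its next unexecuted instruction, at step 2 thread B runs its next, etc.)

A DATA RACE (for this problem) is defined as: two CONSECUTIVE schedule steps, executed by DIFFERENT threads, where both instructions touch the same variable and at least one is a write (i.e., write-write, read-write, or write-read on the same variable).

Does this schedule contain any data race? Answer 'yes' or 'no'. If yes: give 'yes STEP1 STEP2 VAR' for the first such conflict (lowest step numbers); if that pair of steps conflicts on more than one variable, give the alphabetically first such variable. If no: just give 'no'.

Answer: no

Derivation:
Steps 1,2: A(r=y,w=z) vs B(r=x,w=x). No conflict.
Steps 2,3: B(r=x,w=x) vs A(r=y,w=y). No conflict.
Steps 3,4: A(r=y,w=y) vs B(r=x,w=x). No conflict.
Steps 4,5: B(r=x,w=x) vs A(r=z,w=z). No conflict.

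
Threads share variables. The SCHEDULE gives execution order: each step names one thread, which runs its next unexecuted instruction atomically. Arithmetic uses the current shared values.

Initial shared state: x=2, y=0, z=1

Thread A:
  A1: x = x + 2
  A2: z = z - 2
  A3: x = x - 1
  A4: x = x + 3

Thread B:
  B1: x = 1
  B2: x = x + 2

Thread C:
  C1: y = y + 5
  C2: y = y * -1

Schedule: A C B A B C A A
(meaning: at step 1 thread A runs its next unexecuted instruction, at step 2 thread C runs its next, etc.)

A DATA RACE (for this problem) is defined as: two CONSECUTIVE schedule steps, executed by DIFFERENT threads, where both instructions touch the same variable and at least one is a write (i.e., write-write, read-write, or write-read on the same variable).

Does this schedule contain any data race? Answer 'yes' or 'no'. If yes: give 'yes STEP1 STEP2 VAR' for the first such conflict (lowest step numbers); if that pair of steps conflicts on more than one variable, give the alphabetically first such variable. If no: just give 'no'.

Steps 1,2: A(r=x,w=x) vs C(r=y,w=y). No conflict.
Steps 2,3: C(r=y,w=y) vs B(r=-,w=x). No conflict.
Steps 3,4: B(r=-,w=x) vs A(r=z,w=z). No conflict.
Steps 4,5: A(r=z,w=z) vs B(r=x,w=x). No conflict.
Steps 5,6: B(r=x,w=x) vs C(r=y,w=y). No conflict.
Steps 6,7: C(r=y,w=y) vs A(r=x,w=x). No conflict.
Steps 7,8: same thread (A). No race.

Answer: no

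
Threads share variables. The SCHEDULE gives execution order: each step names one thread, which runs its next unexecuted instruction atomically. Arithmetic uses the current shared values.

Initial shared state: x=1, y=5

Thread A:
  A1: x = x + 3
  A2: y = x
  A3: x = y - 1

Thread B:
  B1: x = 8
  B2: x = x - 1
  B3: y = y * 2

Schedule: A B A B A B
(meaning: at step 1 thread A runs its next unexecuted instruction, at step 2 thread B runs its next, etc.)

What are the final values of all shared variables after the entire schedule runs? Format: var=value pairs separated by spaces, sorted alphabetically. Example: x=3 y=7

Step 1: thread A executes A1 (x = x + 3). Shared: x=4 y=5. PCs: A@1 B@0
Step 2: thread B executes B1 (x = 8). Shared: x=8 y=5. PCs: A@1 B@1
Step 3: thread A executes A2 (y = x). Shared: x=8 y=8. PCs: A@2 B@1
Step 4: thread B executes B2 (x = x - 1). Shared: x=7 y=8. PCs: A@2 B@2
Step 5: thread A executes A3 (x = y - 1). Shared: x=7 y=8. PCs: A@3 B@2
Step 6: thread B executes B3 (y = y * 2). Shared: x=7 y=16. PCs: A@3 B@3

Answer: x=7 y=16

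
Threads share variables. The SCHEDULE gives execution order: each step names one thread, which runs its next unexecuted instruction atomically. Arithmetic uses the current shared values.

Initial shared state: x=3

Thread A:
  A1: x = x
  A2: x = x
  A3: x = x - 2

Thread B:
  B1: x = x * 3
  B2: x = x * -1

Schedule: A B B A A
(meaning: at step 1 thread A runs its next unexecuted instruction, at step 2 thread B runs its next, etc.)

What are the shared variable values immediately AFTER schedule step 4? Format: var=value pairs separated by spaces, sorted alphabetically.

Answer: x=-9

Derivation:
Step 1: thread A executes A1 (x = x). Shared: x=3. PCs: A@1 B@0
Step 2: thread B executes B1 (x = x * 3). Shared: x=9. PCs: A@1 B@1
Step 3: thread B executes B2 (x = x * -1). Shared: x=-9. PCs: A@1 B@2
Step 4: thread A executes A2 (x = x). Shared: x=-9. PCs: A@2 B@2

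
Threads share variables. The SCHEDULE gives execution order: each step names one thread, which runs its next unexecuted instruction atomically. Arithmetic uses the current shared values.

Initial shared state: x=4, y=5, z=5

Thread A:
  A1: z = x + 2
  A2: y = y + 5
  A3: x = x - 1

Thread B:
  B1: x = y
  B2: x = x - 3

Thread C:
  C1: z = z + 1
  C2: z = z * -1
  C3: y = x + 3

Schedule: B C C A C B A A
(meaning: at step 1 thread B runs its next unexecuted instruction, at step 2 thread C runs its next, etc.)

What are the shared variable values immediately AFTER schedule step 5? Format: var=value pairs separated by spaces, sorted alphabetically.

Step 1: thread B executes B1 (x = y). Shared: x=5 y=5 z=5. PCs: A@0 B@1 C@0
Step 2: thread C executes C1 (z = z + 1). Shared: x=5 y=5 z=6. PCs: A@0 B@1 C@1
Step 3: thread C executes C2 (z = z * -1). Shared: x=5 y=5 z=-6. PCs: A@0 B@1 C@2
Step 4: thread A executes A1 (z = x + 2). Shared: x=5 y=5 z=7. PCs: A@1 B@1 C@2
Step 5: thread C executes C3 (y = x + 3). Shared: x=5 y=8 z=7. PCs: A@1 B@1 C@3

Answer: x=5 y=8 z=7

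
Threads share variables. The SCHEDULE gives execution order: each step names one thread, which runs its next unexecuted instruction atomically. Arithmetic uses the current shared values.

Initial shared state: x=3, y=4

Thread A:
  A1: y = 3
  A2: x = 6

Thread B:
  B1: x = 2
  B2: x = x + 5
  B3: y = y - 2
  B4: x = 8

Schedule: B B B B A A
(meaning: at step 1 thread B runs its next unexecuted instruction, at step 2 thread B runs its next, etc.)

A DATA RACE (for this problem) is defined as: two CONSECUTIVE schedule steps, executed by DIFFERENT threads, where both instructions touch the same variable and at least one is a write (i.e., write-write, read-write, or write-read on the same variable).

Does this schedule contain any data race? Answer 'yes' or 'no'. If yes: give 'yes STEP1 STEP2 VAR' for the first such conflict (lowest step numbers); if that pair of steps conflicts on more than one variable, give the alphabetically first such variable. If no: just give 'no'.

Steps 1,2: same thread (B). No race.
Steps 2,3: same thread (B). No race.
Steps 3,4: same thread (B). No race.
Steps 4,5: B(r=-,w=x) vs A(r=-,w=y). No conflict.
Steps 5,6: same thread (A). No race.

Answer: no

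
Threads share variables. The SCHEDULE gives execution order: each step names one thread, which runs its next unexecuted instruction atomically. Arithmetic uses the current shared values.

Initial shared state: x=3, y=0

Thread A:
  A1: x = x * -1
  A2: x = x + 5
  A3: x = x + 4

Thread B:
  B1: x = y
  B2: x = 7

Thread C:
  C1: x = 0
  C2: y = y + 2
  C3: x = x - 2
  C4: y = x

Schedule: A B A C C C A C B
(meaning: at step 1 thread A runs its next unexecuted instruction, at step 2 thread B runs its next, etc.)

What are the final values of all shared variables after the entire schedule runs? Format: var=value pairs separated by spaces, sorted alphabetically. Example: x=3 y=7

Step 1: thread A executes A1 (x = x * -1). Shared: x=-3 y=0. PCs: A@1 B@0 C@0
Step 2: thread B executes B1 (x = y). Shared: x=0 y=0. PCs: A@1 B@1 C@0
Step 3: thread A executes A2 (x = x + 5). Shared: x=5 y=0. PCs: A@2 B@1 C@0
Step 4: thread C executes C1 (x = 0). Shared: x=0 y=0. PCs: A@2 B@1 C@1
Step 5: thread C executes C2 (y = y + 2). Shared: x=0 y=2. PCs: A@2 B@1 C@2
Step 6: thread C executes C3 (x = x - 2). Shared: x=-2 y=2. PCs: A@2 B@1 C@3
Step 7: thread A executes A3 (x = x + 4). Shared: x=2 y=2. PCs: A@3 B@1 C@3
Step 8: thread C executes C4 (y = x). Shared: x=2 y=2. PCs: A@3 B@1 C@4
Step 9: thread B executes B2 (x = 7). Shared: x=7 y=2. PCs: A@3 B@2 C@4

Answer: x=7 y=2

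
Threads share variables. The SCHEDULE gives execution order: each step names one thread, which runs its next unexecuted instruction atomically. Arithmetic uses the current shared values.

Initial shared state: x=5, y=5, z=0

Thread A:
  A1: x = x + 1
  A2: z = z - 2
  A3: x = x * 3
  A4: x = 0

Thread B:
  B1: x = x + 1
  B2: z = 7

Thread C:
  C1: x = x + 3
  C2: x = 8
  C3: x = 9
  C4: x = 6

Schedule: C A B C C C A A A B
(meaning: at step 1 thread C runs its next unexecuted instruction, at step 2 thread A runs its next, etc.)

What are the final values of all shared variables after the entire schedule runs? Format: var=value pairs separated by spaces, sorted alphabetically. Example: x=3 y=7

Step 1: thread C executes C1 (x = x + 3). Shared: x=8 y=5 z=0. PCs: A@0 B@0 C@1
Step 2: thread A executes A1 (x = x + 1). Shared: x=9 y=5 z=0. PCs: A@1 B@0 C@1
Step 3: thread B executes B1 (x = x + 1). Shared: x=10 y=5 z=0. PCs: A@1 B@1 C@1
Step 4: thread C executes C2 (x = 8). Shared: x=8 y=5 z=0. PCs: A@1 B@1 C@2
Step 5: thread C executes C3 (x = 9). Shared: x=9 y=5 z=0. PCs: A@1 B@1 C@3
Step 6: thread C executes C4 (x = 6). Shared: x=6 y=5 z=0. PCs: A@1 B@1 C@4
Step 7: thread A executes A2 (z = z - 2). Shared: x=6 y=5 z=-2. PCs: A@2 B@1 C@4
Step 8: thread A executes A3 (x = x * 3). Shared: x=18 y=5 z=-2. PCs: A@3 B@1 C@4
Step 9: thread A executes A4 (x = 0). Shared: x=0 y=5 z=-2. PCs: A@4 B@1 C@4
Step 10: thread B executes B2 (z = 7). Shared: x=0 y=5 z=7. PCs: A@4 B@2 C@4

Answer: x=0 y=5 z=7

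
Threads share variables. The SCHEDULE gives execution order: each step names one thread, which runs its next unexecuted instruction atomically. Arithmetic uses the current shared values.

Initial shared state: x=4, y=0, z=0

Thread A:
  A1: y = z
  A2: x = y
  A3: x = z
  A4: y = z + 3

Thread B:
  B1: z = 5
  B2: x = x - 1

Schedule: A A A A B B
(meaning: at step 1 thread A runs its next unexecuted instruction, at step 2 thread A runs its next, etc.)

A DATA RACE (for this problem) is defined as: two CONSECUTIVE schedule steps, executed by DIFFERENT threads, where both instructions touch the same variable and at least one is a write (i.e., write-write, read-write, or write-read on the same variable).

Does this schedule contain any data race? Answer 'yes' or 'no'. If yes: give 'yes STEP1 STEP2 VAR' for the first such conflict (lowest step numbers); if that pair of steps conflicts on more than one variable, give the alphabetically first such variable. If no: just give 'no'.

Answer: yes 4 5 z

Derivation:
Steps 1,2: same thread (A). No race.
Steps 2,3: same thread (A). No race.
Steps 3,4: same thread (A). No race.
Steps 4,5: A(y = z + 3) vs B(z = 5). RACE on z (R-W).
Steps 5,6: same thread (B). No race.
First conflict at steps 4,5.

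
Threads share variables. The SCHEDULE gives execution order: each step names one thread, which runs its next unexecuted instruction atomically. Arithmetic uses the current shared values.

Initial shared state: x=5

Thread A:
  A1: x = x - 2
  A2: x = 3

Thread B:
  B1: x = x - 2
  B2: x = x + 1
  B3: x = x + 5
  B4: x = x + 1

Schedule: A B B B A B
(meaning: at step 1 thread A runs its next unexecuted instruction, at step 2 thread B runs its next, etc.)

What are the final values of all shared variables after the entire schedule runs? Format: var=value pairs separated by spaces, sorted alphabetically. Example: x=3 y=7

Step 1: thread A executes A1 (x = x - 2). Shared: x=3. PCs: A@1 B@0
Step 2: thread B executes B1 (x = x - 2). Shared: x=1. PCs: A@1 B@1
Step 3: thread B executes B2 (x = x + 1). Shared: x=2. PCs: A@1 B@2
Step 4: thread B executes B3 (x = x + 5). Shared: x=7. PCs: A@1 B@3
Step 5: thread A executes A2 (x = 3). Shared: x=3. PCs: A@2 B@3
Step 6: thread B executes B4 (x = x + 1). Shared: x=4. PCs: A@2 B@4

Answer: x=4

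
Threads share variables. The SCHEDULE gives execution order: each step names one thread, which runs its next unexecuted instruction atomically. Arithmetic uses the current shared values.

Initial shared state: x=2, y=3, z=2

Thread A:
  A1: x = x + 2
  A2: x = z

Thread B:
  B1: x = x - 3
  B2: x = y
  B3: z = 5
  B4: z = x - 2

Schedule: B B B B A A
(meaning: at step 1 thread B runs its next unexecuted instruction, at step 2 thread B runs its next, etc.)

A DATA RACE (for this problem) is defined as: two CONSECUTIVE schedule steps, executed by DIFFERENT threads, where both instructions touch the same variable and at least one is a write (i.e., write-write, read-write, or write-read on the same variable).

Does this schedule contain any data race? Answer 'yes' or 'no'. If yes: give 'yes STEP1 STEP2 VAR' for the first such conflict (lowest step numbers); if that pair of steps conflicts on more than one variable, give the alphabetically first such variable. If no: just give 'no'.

Answer: yes 4 5 x

Derivation:
Steps 1,2: same thread (B). No race.
Steps 2,3: same thread (B). No race.
Steps 3,4: same thread (B). No race.
Steps 4,5: B(z = x - 2) vs A(x = x + 2). RACE on x (R-W).
Steps 5,6: same thread (A). No race.
First conflict at steps 4,5.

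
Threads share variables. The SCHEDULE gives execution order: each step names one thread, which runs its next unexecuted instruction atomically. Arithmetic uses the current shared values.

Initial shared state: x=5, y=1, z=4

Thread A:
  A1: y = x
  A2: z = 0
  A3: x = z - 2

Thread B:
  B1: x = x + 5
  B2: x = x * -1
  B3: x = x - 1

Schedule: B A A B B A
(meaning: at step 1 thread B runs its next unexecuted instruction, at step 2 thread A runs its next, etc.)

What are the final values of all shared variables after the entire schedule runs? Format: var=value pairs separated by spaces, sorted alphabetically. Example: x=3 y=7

Step 1: thread B executes B1 (x = x + 5). Shared: x=10 y=1 z=4. PCs: A@0 B@1
Step 2: thread A executes A1 (y = x). Shared: x=10 y=10 z=4. PCs: A@1 B@1
Step 3: thread A executes A2 (z = 0). Shared: x=10 y=10 z=0. PCs: A@2 B@1
Step 4: thread B executes B2 (x = x * -1). Shared: x=-10 y=10 z=0. PCs: A@2 B@2
Step 5: thread B executes B3 (x = x - 1). Shared: x=-11 y=10 z=0. PCs: A@2 B@3
Step 6: thread A executes A3 (x = z - 2). Shared: x=-2 y=10 z=0. PCs: A@3 B@3

Answer: x=-2 y=10 z=0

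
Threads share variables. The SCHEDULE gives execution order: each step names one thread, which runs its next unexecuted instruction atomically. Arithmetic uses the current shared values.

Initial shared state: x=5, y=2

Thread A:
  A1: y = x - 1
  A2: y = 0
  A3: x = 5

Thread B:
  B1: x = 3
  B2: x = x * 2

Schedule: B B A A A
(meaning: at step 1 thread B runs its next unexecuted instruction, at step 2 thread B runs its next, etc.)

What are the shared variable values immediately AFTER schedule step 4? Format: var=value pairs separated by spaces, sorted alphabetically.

Step 1: thread B executes B1 (x = 3). Shared: x=3 y=2. PCs: A@0 B@1
Step 2: thread B executes B2 (x = x * 2). Shared: x=6 y=2. PCs: A@0 B@2
Step 3: thread A executes A1 (y = x - 1). Shared: x=6 y=5. PCs: A@1 B@2
Step 4: thread A executes A2 (y = 0). Shared: x=6 y=0. PCs: A@2 B@2

Answer: x=6 y=0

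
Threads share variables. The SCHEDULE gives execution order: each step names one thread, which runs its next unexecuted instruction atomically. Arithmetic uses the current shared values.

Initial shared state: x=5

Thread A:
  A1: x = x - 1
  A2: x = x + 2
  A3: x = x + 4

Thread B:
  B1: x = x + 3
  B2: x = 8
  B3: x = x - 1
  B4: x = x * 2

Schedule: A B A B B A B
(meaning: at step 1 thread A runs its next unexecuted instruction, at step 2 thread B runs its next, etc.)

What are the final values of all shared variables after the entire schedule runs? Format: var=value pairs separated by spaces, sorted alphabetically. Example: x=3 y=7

Step 1: thread A executes A1 (x = x - 1). Shared: x=4. PCs: A@1 B@0
Step 2: thread B executes B1 (x = x + 3). Shared: x=7. PCs: A@1 B@1
Step 3: thread A executes A2 (x = x + 2). Shared: x=9. PCs: A@2 B@1
Step 4: thread B executes B2 (x = 8). Shared: x=8. PCs: A@2 B@2
Step 5: thread B executes B3 (x = x - 1). Shared: x=7. PCs: A@2 B@3
Step 6: thread A executes A3 (x = x + 4). Shared: x=11. PCs: A@3 B@3
Step 7: thread B executes B4 (x = x * 2). Shared: x=22. PCs: A@3 B@4

Answer: x=22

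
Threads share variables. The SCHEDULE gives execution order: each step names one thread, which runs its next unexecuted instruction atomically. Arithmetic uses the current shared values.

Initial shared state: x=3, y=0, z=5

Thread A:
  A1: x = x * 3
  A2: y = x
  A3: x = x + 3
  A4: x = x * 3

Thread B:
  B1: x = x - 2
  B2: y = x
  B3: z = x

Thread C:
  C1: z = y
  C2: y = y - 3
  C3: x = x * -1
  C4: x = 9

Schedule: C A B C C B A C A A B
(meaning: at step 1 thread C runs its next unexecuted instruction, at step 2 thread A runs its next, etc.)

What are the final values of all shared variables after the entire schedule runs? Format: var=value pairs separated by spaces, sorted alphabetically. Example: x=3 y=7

Answer: x=36 y=-7 z=36

Derivation:
Step 1: thread C executes C1 (z = y). Shared: x=3 y=0 z=0. PCs: A@0 B@0 C@1
Step 2: thread A executes A1 (x = x * 3). Shared: x=9 y=0 z=0. PCs: A@1 B@0 C@1
Step 3: thread B executes B1 (x = x - 2). Shared: x=7 y=0 z=0. PCs: A@1 B@1 C@1
Step 4: thread C executes C2 (y = y - 3). Shared: x=7 y=-3 z=0. PCs: A@1 B@1 C@2
Step 5: thread C executes C3 (x = x * -1). Shared: x=-7 y=-3 z=0. PCs: A@1 B@1 C@3
Step 6: thread B executes B2 (y = x). Shared: x=-7 y=-7 z=0. PCs: A@1 B@2 C@3
Step 7: thread A executes A2 (y = x). Shared: x=-7 y=-7 z=0. PCs: A@2 B@2 C@3
Step 8: thread C executes C4 (x = 9). Shared: x=9 y=-7 z=0. PCs: A@2 B@2 C@4
Step 9: thread A executes A3 (x = x + 3). Shared: x=12 y=-7 z=0. PCs: A@3 B@2 C@4
Step 10: thread A executes A4 (x = x * 3). Shared: x=36 y=-7 z=0. PCs: A@4 B@2 C@4
Step 11: thread B executes B3 (z = x). Shared: x=36 y=-7 z=36. PCs: A@4 B@3 C@4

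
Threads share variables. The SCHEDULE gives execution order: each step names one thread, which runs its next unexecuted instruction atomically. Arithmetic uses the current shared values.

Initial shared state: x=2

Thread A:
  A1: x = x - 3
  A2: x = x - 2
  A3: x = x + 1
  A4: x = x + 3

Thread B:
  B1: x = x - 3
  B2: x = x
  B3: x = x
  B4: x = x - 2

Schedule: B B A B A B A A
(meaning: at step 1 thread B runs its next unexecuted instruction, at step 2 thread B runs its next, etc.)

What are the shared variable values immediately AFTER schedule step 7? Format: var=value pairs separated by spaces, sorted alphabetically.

Step 1: thread B executes B1 (x = x - 3). Shared: x=-1. PCs: A@0 B@1
Step 2: thread B executes B2 (x = x). Shared: x=-1. PCs: A@0 B@2
Step 3: thread A executes A1 (x = x - 3). Shared: x=-4. PCs: A@1 B@2
Step 4: thread B executes B3 (x = x). Shared: x=-4. PCs: A@1 B@3
Step 5: thread A executes A2 (x = x - 2). Shared: x=-6. PCs: A@2 B@3
Step 6: thread B executes B4 (x = x - 2). Shared: x=-8. PCs: A@2 B@4
Step 7: thread A executes A3 (x = x + 1). Shared: x=-7. PCs: A@3 B@4

Answer: x=-7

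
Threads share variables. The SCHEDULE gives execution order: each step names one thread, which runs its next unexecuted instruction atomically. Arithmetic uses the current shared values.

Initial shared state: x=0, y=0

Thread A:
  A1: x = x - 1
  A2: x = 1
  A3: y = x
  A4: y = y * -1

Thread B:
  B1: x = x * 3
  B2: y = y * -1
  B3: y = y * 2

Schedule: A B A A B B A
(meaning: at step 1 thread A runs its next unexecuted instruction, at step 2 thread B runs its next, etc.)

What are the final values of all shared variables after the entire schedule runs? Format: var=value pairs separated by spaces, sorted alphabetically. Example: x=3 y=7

Step 1: thread A executes A1 (x = x - 1). Shared: x=-1 y=0. PCs: A@1 B@0
Step 2: thread B executes B1 (x = x * 3). Shared: x=-3 y=0. PCs: A@1 B@1
Step 3: thread A executes A2 (x = 1). Shared: x=1 y=0. PCs: A@2 B@1
Step 4: thread A executes A3 (y = x). Shared: x=1 y=1. PCs: A@3 B@1
Step 5: thread B executes B2 (y = y * -1). Shared: x=1 y=-1. PCs: A@3 B@2
Step 6: thread B executes B3 (y = y * 2). Shared: x=1 y=-2. PCs: A@3 B@3
Step 7: thread A executes A4 (y = y * -1). Shared: x=1 y=2. PCs: A@4 B@3

Answer: x=1 y=2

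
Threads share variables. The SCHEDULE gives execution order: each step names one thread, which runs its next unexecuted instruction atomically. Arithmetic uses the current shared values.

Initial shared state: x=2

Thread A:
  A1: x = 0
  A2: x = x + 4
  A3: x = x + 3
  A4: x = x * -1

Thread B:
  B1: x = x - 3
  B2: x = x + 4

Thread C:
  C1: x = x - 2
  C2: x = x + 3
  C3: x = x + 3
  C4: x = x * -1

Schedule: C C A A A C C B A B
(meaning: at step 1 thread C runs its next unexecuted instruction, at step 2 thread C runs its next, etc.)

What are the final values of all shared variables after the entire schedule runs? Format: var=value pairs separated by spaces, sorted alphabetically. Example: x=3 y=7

Step 1: thread C executes C1 (x = x - 2). Shared: x=0. PCs: A@0 B@0 C@1
Step 2: thread C executes C2 (x = x + 3). Shared: x=3. PCs: A@0 B@0 C@2
Step 3: thread A executes A1 (x = 0). Shared: x=0. PCs: A@1 B@0 C@2
Step 4: thread A executes A2 (x = x + 4). Shared: x=4. PCs: A@2 B@0 C@2
Step 5: thread A executes A3 (x = x + 3). Shared: x=7. PCs: A@3 B@0 C@2
Step 6: thread C executes C3 (x = x + 3). Shared: x=10. PCs: A@3 B@0 C@3
Step 7: thread C executes C4 (x = x * -1). Shared: x=-10. PCs: A@3 B@0 C@4
Step 8: thread B executes B1 (x = x - 3). Shared: x=-13. PCs: A@3 B@1 C@4
Step 9: thread A executes A4 (x = x * -1). Shared: x=13. PCs: A@4 B@1 C@4
Step 10: thread B executes B2 (x = x + 4). Shared: x=17. PCs: A@4 B@2 C@4

Answer: x=17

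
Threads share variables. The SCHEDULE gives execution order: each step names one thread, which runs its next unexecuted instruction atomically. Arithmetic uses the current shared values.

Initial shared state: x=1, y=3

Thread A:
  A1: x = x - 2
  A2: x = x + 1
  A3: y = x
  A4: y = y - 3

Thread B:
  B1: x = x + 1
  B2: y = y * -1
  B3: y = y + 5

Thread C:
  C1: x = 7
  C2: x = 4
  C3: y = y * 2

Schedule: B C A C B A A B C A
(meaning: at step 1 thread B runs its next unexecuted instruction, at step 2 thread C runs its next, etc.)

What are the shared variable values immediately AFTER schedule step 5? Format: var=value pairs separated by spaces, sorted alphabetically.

Step 1: thread B executes B1 (x = x + 1). Shared: x=2 y=3. PCs: A@0 B@1 C@0
Step 2: thread C executes C1 (x = 7). Shared: x=7 y=3. PCs: A@0 B@1 C@1
Step 3: thread A executes A1 (x = x - 2). Shared: x=5 y=3. PCs: A@1 B@1 C@1
Step 4: thread C executes C2 (x = 4). Shared: x=4 y=3. PCs: A@1 B@1 C@2
Step 5: thread B executes B2 (y = y * -1). Shared: x=4 y=-3. PCs: A@1 B@2 C@2

Answer: x=4 y=-3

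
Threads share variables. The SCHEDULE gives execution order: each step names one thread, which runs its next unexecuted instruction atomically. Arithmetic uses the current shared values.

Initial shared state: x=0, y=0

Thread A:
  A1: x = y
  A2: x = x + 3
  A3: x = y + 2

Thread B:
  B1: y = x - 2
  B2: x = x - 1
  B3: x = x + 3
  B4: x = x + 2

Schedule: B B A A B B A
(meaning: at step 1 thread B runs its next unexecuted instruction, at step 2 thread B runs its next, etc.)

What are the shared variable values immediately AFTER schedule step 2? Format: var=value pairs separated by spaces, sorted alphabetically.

Answer: x=-1 y=-2

Derivation:
Step 1: thread B executes B1 (y = x - 2). Shared: x=0 y=-2. PCs: A@0 B@1
Step 2: thread B executes B2 (x = x - 1). Shared: x=-1 y=-2. PCs: A@0 B@2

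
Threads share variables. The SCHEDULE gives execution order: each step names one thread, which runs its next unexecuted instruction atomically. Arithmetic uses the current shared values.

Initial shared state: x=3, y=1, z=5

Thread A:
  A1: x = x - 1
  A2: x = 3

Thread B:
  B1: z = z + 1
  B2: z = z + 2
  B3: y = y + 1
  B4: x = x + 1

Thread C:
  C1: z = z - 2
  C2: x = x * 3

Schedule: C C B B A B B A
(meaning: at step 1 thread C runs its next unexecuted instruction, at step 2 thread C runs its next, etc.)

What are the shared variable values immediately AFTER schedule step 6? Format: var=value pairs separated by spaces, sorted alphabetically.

Step 1: thread C executes C1 (z = z - 2). Shared: x=3 y=1 z=3. PCs: A@0 B@0 C@1
Step 2: thread C executes C2 (x = x * 3). Shared: x=9 y=1 z=3. PCs: A@0 B@0 C@2
Step 3: thread B executes B1 (z = z + 1). Shared: x=9 y=1 z=4. PCs: A@0 B@1 C@2
Step 4: thread B executes B2 (z = z + 2). Shared: x=9 y=1 z=6. PCs: A@0 B@2 C@2
Step 5: thread A executes A1 (x = x - 1). Shared: x=8 y=1 z=6. PCs: A@1 B@2 C@2
Step 6: thread B executes B3 (y = y + 1). Shared: x=8 y=2 z=6. PCs: A@1 B@3 C@2

Answer: x=8 y=2 z=6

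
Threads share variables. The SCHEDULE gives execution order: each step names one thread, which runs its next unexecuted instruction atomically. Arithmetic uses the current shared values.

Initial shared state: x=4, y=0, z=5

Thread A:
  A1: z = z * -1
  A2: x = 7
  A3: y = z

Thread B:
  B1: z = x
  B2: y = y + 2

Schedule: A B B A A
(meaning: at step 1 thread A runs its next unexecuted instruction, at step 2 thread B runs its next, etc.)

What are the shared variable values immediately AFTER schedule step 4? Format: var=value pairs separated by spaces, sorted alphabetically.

Step 1: thread A executes A1 (z = z * -1). Shared: x=4 y=0 z=-5. PCs: A@1 B@0
Step 2: thread B executes B1 (z = x). Shared: x=4 y=0 z=4. PCs: A@1 B@1
Step 3: thread B executes B2 (y = y + 2). Shared: x=4 y=2 z=4. PCs: A@1 B@2
Step 4: thread A executes A2 (x = 7). Shared: x=7 y=2 z=4. PCs: A@2 B@2

Answer: x=7 y=2 z=4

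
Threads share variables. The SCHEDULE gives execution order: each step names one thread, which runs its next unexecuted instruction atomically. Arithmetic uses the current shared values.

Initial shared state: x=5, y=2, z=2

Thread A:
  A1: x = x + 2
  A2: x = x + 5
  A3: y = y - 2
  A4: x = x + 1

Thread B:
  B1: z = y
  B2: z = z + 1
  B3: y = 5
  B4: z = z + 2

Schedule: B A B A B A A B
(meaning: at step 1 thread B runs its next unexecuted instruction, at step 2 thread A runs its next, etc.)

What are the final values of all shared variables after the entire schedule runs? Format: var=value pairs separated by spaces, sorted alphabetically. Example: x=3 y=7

Answer: x=13 y=3 z=5

Derivation:
Step 1: thread B executes B1 (z = y). Shared: x=5 y=2 z=2. PCs: A@0 B@1
Step 2: thread A executes A1 (x = x + 2). Shared: x=7 y=2 z=2. PCs: A@1 B@1
Step 3: thread B executes B2 (z = z + 1). Shared: x=7 y=2 z=3. PCs: A@1 B@2
Step 4: thread A executes A2 (x = x + 5). Shared: x=12 y=2 z=3. PCs: A@2 B@2
Step 5: thread B executes B3 (y = 5). Shared: x=12 y=5 z=3. PCs: A@2 B@3
Step 6: thread A executes A3 (y = y - 2). Shared: x=12 y=3 z=3. PCs: A@3 B@3
Step 7: thread A executes A4 (x = x + 1). Shared: x=13 y=3 z=3. PCs: A@4 B@3
Step 8: thread B executes B4 (z = z + 2). Shared: x=13 y=3 z=5. PCs: A@4 B@4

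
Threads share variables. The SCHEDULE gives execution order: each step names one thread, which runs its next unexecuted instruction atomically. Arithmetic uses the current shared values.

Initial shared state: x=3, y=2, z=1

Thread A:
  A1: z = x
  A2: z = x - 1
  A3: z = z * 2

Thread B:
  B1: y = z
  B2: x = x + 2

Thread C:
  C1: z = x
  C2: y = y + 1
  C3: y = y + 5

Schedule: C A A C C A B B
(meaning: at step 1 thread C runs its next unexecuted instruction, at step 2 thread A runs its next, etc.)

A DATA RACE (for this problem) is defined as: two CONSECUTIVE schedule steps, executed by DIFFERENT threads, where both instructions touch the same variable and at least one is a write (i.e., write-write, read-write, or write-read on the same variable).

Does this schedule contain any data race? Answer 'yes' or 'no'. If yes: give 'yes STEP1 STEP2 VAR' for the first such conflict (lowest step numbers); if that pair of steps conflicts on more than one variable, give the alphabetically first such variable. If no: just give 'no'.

Answer: yes 1 2 z

Derivation:
Steps 1,2: C(z = x) vs A(z = x). RACE on z (W-W).
Steps 2,3: same thread (A). No race.
Steps 3,4: A(r=x,w=z) vs C(r=y,w=y). No conflict.
Steps 4,5: same thread (C). No race.
Steps 5,6: C(r=y,w=y) vs A(r=z,w=z). No conflict.
Steps 6,7: A(z = z * 2) vs B(y = z). RACE on z (W-R).
Steps 7,8: same thread (B). No race.
First conflict at steps 1,2.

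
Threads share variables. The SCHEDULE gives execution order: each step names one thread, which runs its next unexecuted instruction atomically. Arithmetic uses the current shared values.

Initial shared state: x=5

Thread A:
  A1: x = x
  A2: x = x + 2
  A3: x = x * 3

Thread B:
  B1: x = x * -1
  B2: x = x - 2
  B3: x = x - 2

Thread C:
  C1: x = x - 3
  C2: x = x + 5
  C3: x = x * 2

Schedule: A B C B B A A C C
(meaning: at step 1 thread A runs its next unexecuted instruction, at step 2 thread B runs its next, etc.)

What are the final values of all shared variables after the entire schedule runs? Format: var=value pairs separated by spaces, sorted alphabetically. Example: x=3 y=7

Step 1: thread A executes A1 (x = x). Shared: x=5. PCs: A@1 B@0 C@0
Step 2: thread B executes B1 (x = x * -1). Shared: x=-5. PCs: A@1 B@1 C@0
Step 3: thread C executes C1 (x = x - 3). Shared: x=-8. PCs: A@1 B@1 C@1
Step 4: thread B executes B2 (x = x - 2). Shared: x=-10. PCs: A@1 B@2 C@1
Step 5: thread B executes B3 (x = x - 2). Shared: x=-12. PCs: A@1 B@3 C@1
Step 6: thread A executes A2 (x = x + 2). Shared: x=-10. PCs: A@2 B@3 C@1
Step 7: thread A executes A3 (x = x * 3). Shared: x=-30. PCs: A@3 B@3 C@1
Step 8: thread C executes C2 (x = x + 5). Shared: x=-25. PCs: A@3 B@3 C@2
Step 9: thread C executes C3 (x = x * 2). Shared: x=-50. PCs: A@3 B@3 C@3

Answer: x=-50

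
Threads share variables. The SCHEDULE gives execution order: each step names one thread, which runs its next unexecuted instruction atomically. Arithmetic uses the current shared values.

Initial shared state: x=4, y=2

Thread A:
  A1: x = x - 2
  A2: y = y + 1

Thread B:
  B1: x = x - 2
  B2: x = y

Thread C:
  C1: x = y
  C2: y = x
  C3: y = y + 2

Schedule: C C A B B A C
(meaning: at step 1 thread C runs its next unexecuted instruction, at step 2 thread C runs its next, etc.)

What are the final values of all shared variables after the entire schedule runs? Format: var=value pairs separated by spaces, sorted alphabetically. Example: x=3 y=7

Answer: x=2 y=5

Derivation:
Step 1: thread C executes C1 (x = y). Shared: x=2 y=2. PCs: A@0 B@0 C@1
Step 2: thread C executes C2 (y = x). Shared: x=2 y=2. PCs: A@0 B@0 C@2
Step 3: thread A executes A1 (x = x - 2). Shared: x=0 y=2. PCs: A@1 B@0 C@2
Step 4: thread B executes B1 (x = x - 2). Shared: x=-2 y=2. PCs: A@1 B@1 C@2
Step 5: thread B executes B2 (x = y). Shared: x=2 y=2. PCs: A@1 B@2 C@2
Step 6: thread A executes A2 (y = y + 1). Shared: x=2 y=3. PCs: A@2 B@2 C@2
Step 7: thread C executes C3 (y = y + 2). Shared: x=2 y=5. PCs: A@2 B@2 C@3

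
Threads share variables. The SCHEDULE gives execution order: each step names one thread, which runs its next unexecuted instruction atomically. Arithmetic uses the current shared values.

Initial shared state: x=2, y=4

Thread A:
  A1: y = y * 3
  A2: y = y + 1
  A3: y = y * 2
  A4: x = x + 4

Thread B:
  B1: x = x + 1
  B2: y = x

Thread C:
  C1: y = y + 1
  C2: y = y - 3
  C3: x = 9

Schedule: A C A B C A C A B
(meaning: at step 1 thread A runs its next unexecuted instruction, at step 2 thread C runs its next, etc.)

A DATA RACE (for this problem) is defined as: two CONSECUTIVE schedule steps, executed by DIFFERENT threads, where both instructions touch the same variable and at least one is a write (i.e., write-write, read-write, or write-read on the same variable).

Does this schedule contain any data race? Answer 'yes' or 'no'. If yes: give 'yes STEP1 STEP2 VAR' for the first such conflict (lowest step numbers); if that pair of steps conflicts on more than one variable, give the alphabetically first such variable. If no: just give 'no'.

Answer: yes 1 2 y

Derivation:
Steps 1,2: A(y = y * 3) vs C(y = y + 1). RACE on y (W-W).
Steps 2,3: C(y = y + 1) vs A(y = y + 1). RACE on y (W-W).
Steps 3,4: A(r=y,w=y) vs B(r=x,w=x). No conflict.
Steps 4,5: B(r=x,w=x) vs C(r=y,w=y). No conflict.
Steps 5,6: C(y = y - 3) vs A(y = y * 2). RACE on y (W-W).
Steps 6,7: A(r=y,w=y) vs C(r=-,w=x). No conflict.
Steps 7,8: C(x = 9) vs A(x = x + 4). RACE on x (W-W).
Steps 8,9: A(x = x + 4) vs B(y = x). RACE on x (W-R).
First conflict at steps 1,2.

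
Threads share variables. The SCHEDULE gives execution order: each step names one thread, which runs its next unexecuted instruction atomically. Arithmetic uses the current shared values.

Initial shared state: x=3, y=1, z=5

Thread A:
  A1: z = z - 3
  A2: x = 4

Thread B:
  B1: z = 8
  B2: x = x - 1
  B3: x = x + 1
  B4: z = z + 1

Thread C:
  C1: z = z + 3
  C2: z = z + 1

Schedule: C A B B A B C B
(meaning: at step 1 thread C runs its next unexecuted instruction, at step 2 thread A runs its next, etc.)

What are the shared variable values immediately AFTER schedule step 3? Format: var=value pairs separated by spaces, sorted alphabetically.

Step 1: thread C executes C1 (z = z + 3). Shared: x=3 y=1 z=8. PCs: A@0 B@0 C@1
Step 2: thread A executes A1 (z = z - 3). Shared: x=3 y=1 z=5. PCs: A@1 B@0 C@1
Step 3: thread B executes B1 (z = 8). Shared: x=3 y=1 z=8. PCs: A@1 B@1 C@1

Answer: x=3 y=1 z=8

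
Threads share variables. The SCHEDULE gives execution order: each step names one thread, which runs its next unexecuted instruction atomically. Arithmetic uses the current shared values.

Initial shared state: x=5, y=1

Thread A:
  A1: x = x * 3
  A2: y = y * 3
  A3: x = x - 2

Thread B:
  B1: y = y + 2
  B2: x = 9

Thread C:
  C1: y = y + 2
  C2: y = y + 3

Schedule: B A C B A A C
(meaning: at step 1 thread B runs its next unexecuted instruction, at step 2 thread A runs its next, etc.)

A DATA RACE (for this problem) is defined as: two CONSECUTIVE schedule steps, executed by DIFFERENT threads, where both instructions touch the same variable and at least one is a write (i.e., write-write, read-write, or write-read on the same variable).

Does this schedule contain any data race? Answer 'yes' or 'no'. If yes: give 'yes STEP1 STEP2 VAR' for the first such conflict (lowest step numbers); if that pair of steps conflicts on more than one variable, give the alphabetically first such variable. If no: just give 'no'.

Steps 1,2: B(r=y,w=y) vs A(r=x,w=x). No conflict.
Steps 2,3: A(r=x,w=x) vs C(r=y,w=y). No conflict.
Steps 3,4: C(r=y,w=y) vs B(r=-,w=x). No conflict.
Steps 4,5: B(r=-,w=x) vs A(r=y,w=y). No conflict.
Steps 5,6: same thread (A). No race.
Steps 6,7: A(r=x,w=x) vs C(r=y,w=y). No conflict.

Answer: no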